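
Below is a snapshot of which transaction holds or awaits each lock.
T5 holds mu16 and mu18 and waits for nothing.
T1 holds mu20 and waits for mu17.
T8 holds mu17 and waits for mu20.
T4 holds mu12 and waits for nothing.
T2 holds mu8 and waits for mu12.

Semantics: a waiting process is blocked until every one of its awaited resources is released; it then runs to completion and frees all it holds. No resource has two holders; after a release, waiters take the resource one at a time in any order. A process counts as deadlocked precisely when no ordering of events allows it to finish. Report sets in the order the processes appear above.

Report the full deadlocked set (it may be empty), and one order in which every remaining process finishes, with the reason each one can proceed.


Deadlocked set: T1 and T8.
Key observation: the waits loop around T1 -> T8 -> T1 with no way out; no other process is dragged down with it.
One completion order for the rest: T4, T2, T5.
Walking it through:
  T4: no waits; runs immediately, freeing mu12
  run T2 (all its waits — mu12 — are resolved); releases mu8
  T5: no waits; runs immediately, freeing mu16 and mu18


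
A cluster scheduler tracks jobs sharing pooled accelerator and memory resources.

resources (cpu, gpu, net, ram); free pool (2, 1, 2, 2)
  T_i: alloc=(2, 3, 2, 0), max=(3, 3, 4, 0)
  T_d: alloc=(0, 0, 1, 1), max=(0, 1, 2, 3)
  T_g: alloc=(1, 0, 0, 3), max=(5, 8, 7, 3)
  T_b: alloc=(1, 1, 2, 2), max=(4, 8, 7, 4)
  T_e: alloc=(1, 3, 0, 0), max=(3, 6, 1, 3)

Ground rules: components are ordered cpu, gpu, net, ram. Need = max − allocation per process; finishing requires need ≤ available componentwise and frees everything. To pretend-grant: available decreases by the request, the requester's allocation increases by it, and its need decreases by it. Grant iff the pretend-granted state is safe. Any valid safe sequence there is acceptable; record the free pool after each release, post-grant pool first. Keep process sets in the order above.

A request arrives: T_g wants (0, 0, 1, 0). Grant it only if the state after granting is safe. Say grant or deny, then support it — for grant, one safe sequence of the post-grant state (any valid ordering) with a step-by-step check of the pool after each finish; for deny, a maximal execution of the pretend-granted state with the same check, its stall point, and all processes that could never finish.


DENY. Granting would leave the state unsafe.
Key observation: even finishing T_d, T_i, T_e leaves just (5, 7, 4, 3) free — too little net for any of the remaining processes.
On the post-grant state, T_d, T_i, T_e is a maximal run — nothing extends it. Step-by-step check:
  pool = (2, 1, 1, 2)
  run T_d (needs (0, 1, 1, 2), free (2, 1, 1, 2)); after release of (0, 0, 1, 1) the pool is (2, 1, 2, 3)
  run T_i (needs (1, 0, 2, 0), free (2, 1, 2, 3)); after release of (2, 3, 2, 0) the pool is (4, 4, 4, 3)
  run T_e (needs (2, 3, 1, 3), free (4, 4, 4, 3)); after release of (1, 3, 0, 0) the pool is (5, 7, 4, 3)
  blocked: T_g wants (4, 8, 6, 0), pool (5, 7, 4, 3) — not enough gpu and net
  blocked: T_b wants (3, 7, 5, 2), pool (5, 7, 4, 3) — not enough net
Post-grant, the permanently blocked set is T_g and T_b.


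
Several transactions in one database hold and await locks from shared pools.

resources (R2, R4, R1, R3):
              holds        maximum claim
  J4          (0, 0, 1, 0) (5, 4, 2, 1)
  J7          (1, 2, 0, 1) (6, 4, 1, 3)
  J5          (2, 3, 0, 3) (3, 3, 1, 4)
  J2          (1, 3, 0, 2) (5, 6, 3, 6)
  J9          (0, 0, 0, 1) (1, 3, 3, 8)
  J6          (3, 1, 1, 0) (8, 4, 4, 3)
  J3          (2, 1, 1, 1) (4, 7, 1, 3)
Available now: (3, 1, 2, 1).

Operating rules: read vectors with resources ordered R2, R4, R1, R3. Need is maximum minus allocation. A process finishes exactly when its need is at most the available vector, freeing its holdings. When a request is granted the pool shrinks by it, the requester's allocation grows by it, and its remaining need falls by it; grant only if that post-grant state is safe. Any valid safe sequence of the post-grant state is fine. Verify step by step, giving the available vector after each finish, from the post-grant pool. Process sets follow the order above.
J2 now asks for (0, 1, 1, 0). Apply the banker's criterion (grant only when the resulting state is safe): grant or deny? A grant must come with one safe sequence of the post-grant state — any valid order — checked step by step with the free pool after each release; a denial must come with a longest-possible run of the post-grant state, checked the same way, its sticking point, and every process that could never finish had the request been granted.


GRANT: granting preserves safety; a valid post-grant sequence is J5, J7, J4, J2, J3, J9, J6.
Key observation: the transfer keeps a workable pool ((3, 0, 1, 1)); J5 starts the safe sequence.
Check on the post-grant state, step by step:
  pool = (3, 0, 1, 1)
  J5 needs (1, 0, 1, 1) <= (3, 0, 1, 1) -> finishes; pool += (2, 3, 0, 3) = (5, 3, 1, 4)
  J7 needs (5, 2, 1, 2) <= (5, 3, 1, 4) -> finishes; pool += (1, 2, 0, 1) = (6, 5, 1, 5)
  J4 needs (5, 4, 1, 1) <= (6, 5, 1, 5) -> finishes; pool += (0, 0, 1, 0) = (6, 5, 2, 5)
  J2 needs (4, 2, 2, 4) <= (6, 5, 2, 5) -> finishes; pool += (1, 4, 1, 2) = (7, 9, 3, 7)
  J3 needs (2, 6, 0, 2) <= (7, 9, 3, 7) -> finishes; pool += (2, 1, 1, 1) = (9, 10, 4, 8)
  J9 needs (1, 3, 3, 7) <= (9, 10, 4, 8) -> finishes; pool += (0, 0, 0, 1) = (9, 10, 4, 9)
  J6 needs (5, 3, 3, 3) <= (9, 10, 4, 9) -> finishes; pool += (3, 1, 1, 0) = (12, 11, 5, 9)


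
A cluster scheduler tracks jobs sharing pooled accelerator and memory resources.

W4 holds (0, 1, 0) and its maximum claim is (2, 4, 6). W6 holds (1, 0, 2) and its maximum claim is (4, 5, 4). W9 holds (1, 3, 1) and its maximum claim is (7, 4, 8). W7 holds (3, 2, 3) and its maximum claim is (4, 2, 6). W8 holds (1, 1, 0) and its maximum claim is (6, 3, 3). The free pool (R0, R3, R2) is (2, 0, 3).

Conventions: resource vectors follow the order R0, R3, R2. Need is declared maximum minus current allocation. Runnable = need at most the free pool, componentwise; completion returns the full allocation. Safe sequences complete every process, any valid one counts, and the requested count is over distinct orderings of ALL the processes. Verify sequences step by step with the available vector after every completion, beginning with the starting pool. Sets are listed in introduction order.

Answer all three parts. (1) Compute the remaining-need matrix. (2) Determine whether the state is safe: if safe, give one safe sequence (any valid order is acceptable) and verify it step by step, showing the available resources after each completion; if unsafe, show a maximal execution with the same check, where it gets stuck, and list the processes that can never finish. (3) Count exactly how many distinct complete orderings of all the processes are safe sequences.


(1) Need matrix, components ordered R0, R3, R2:
  W4: (2, 3, 6)
  W6: (3, 5, 2)
  W9: (6, 1, 7)
  W7: (1, 0, 3)
  W8: (5, 2, 3)
(2) UNSAFE.
Key observation: after W7, W8, W4 the pool peaks at (6, 4, 6), and each blocked process is short somewhere: W6 on R3; W9 on R2.
The run W7, W8, W4 cannot be extended any further. Walking it through:
  pool = (2, 0, 3)
  W7 needs (1, 0, 3) <= (2, 0, 3) -> finishes; pool += (3, 2, 3) = (5, 2, 6)
  W8 needs (5, 2, 3) <= (5, 2, 6) -> finishes; pool += (1, 1, 0) = (6, 3, 6)
  W4 needs (2, 3, 6) <= (6, 3, 6) -> finishes; pool += (0, 1, 0) = (6, 4, 6)
  W6 still needs (3, 5, 2) but only (6, 4, 6) is free — short on R3
  W9 still needs (6, 1, 7) but only (6, 4, 6) is free — short on R2
Processes that can never finish: W6 and W9.
(3) The exact count: 0 of the possible complete orderings are safe sequences.


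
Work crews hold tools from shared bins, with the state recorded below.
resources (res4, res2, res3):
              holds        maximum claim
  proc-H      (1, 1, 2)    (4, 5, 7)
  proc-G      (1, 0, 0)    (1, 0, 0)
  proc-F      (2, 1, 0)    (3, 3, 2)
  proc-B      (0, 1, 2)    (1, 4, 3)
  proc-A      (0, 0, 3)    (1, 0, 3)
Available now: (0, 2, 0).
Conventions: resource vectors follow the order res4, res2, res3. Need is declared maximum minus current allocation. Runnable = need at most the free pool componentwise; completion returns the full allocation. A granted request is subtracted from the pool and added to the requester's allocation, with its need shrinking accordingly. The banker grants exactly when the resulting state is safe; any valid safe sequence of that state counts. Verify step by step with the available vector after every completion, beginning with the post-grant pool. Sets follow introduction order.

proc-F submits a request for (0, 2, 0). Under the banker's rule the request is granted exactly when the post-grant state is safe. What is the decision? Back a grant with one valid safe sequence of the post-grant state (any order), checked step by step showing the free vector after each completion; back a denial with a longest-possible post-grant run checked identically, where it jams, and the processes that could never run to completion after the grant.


GRANT. The post-grant state is safe; one safe sequence: proc-G, proc-A, proc-F, proc-B, proc-H.
Key observation: the transfer keeps a workable pool ((0, 0, 0)); proc-G starts the safe sequence.
Check on the post-grant state, step by step:
  pool = (0, 0, 0)
  run proc-G (needs (0, 0, 0), free (0, 0, 0)); after release of (1, 0, 0) the pool is (1, 0, 0)
  run proc-A (needs (1, 0, 0), free (1, 0, 0)); after release of (0, 0, 3) the pool is (1, 0, 3)
  run proc-F (needs (1, 0, 2), free (1, 0, 3)); after release of (2, 3, 0) the pool is (3, 3, 3)
  run proc-B (needs (1, 3, 1), free (3, 3, 3)); after release of (0, 1, 2) the pool is (3, 4, 5)
  run proc-H (needs (3, 4, 5), free (3, 4, 5)); after release of (1, 1, 2) the pool is (4, 5, 7)


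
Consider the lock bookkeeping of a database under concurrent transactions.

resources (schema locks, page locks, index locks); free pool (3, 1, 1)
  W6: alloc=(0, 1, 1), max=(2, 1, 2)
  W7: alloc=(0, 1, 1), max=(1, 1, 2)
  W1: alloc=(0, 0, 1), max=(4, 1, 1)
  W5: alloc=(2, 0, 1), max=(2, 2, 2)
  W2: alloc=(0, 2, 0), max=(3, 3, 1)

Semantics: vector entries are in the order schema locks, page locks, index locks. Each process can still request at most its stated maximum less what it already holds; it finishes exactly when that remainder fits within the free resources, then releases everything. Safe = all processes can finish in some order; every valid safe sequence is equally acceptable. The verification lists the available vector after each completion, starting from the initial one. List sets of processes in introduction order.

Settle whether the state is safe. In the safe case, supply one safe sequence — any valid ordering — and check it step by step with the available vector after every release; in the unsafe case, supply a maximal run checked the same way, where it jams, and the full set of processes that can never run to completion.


SAFE — a valid safe sequence is W6, W5, W2, W7, W1.
Key observation: the order's first zero-slack moment is W6 ((2, 0, 1) needed, (3, 1, 1) free — a requested resource with nothing to spare).
Verifying each step:
  pool = (3, 1, 1)
  W6: need (2, 0, 1) fits (3, 1, 1); releases (0, 1, 1), pool now (3, 2, 2)
  W5: need (0, 2, 1) fits (3, 2, 2); releases (2, 0, 1), pool now (5, 2, 3)
  W2: need (3, 1, 1) fits (5, 2, 3); releases (0, 2, 0), pool now (5, 4, 3)
  W7: need (1, 0, 1) fits (5, 4, 3); releases (0, 1, 1), pool now (5, 5, 4)
  W1: need (4, 1, 0) fits (5, 5, 4); releases (0, 0, 1), pool now (5, 5, 5)


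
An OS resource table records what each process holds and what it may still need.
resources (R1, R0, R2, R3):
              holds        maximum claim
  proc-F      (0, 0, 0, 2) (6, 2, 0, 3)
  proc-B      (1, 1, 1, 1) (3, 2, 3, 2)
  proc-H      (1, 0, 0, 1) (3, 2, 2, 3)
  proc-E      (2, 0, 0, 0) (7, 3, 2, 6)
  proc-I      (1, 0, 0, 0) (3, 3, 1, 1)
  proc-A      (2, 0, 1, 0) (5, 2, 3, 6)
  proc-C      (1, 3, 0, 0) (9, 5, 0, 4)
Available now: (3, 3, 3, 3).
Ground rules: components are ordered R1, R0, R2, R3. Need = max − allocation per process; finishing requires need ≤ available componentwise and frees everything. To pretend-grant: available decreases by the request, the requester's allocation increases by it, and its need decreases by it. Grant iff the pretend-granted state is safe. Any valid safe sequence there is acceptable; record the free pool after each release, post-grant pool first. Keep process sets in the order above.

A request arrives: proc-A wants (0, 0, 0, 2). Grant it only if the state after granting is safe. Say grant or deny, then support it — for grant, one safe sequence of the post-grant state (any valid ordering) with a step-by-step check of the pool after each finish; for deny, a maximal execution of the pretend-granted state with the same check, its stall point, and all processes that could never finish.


GRANT. The post-grant state is safe; one safe sequence: proc-I, proc-B, proc-H, proc-F, proc-A, proc-E, proc-C.
Key observation: after the grant the pool drops to (3, 3, 3, 1), which still lets proc-I finish first and unwind the rest.
Step-by-step check of the post-grant state:
  pool = (3, 3, 3, 1)
  proc-I: need (2, 3, 1, 1) fits (3, 3, 3, 1); releases (1, 0, 0, 0), pool now (4, 3, 3, 1)
  proc-B: need (2, 1, 2, 1) fits (4, 3, 3, 1); releases (1, 1, 1, 1), pool now (5, 4, 4, 2)
  proc-H: need (2, 2, 2, 2) fits (5, 4, 4, 2); releases (1, 0, 0, 1), pool now (6, 4, 4, 3)
  proc-F: need (6, 2, 0, 1) fits (6, 4, 4, 3); releases (0, 0, 0, 2), pool now (6, 4, 4, 5)
  proc-A: need (3, 2, 2, 4) fits (6, 4, 4, 5); releases (2, 0, 1, 2), pool now (8, 4, 5, 7)
  proc-E: need (5, 3, 2, 6) fits (8, 4, 5, 7); releases (2, 0, 0, 0), pool now (10, 4, 5, 7)
  proc-C: need (8, 2, 0, 4) fits (10, 4, 5, 7); releases (1, 3, 0, 0), pool now (11, 7, 5, 7)


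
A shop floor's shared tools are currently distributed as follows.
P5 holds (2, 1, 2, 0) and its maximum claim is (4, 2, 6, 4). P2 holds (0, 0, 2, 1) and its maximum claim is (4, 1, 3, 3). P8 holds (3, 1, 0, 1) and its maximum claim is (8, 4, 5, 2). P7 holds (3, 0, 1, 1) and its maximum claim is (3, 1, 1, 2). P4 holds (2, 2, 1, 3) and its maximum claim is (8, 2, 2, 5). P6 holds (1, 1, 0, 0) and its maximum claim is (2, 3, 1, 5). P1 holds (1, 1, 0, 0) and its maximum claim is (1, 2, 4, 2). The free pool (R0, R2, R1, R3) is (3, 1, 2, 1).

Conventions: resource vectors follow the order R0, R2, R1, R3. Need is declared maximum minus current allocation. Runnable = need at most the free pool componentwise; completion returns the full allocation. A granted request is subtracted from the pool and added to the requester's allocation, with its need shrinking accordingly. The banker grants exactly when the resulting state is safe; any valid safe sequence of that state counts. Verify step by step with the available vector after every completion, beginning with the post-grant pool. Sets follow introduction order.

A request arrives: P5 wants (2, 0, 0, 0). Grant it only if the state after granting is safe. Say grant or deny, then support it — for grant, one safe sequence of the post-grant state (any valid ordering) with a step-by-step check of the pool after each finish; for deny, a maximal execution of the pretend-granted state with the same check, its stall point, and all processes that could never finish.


DENY. Granting would leave the state unsafe.
Key observation: after P7, P2, P1 the pool peaks at (5, 2, 5, 3), and each blocked process is short somewhere: P5 on R3; P8 on R2; P4 on R0; P6 on R3.
On the post-grant state, P7, P2, P1 is a maximal run — nothing extends it. Verifying each step:
  pool = (1, 1, 2, 1)
  run P7 (needs (0, 1, 0, 1), free (1, 1, 2, 1)); after release of (3, 0, 1, 1) the pool is (4, 1, 3, 2)
  run P2 (needs (4, 1, 1, 2), free (4, 1, 3, 2)); after release of (0, 0, 2, 1) the pool is (4, 1, 5, 3)
  run P1 (needs (0, 1, 4, 2), free (4, 1, 5, 3)); after release of (1, 1, 0, 0) the pool is (5, 2, 5, 3)
  blocked: P5 wants (0, 1, 4, 4), pool (5, 2, 5, 3) — not enough R3
  blocked: P8 wants (5, 3, 5, 1), pool (5, 2, 5, 3) — not enough R2
  blocked: P4 wants (6, 0, 1, 2), pool (5, 2, 5, 3) — not enough R0
  blocked: P6 wants (1, 2, 1, 5), pool (5, 2, 5, 3) — not enough R3
Post-grant, the permanently blocked set is P5, P8, P4 and P6.


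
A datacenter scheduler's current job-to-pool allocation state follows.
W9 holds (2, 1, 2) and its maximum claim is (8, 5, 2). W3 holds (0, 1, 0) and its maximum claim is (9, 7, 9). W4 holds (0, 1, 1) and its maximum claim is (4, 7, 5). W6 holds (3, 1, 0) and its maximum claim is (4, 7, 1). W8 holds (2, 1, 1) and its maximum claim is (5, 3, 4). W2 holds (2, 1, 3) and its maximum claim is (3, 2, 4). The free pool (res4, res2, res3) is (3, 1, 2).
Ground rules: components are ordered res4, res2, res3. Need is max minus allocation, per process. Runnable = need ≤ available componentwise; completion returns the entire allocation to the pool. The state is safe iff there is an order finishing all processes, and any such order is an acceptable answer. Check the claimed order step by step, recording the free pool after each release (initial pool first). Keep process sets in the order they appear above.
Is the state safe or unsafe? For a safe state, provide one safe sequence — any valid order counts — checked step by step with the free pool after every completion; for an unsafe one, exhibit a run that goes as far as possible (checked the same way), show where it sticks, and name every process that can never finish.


UNSAFE — no complete ordering exists.
Key observation: once W2, W8 finish, the pool peaks at (7, 3, 6) — and every remaining process still needs more res2 than that.
The run W2, W8 cannot be extended any further. Check, step by step:
  pool = (3, 1, 2)
  run W2 (needs (1, 1, 1), free (3, 1, 2)); after release of (2, 1, 3) the pool is (5, 2, 5)
  run W8 (needs (3, 2, 3), free (5, 2, 5)); after release of (2, 1, 1) the pool is (7, 3, 6)
  W9 still needs (6, 4, 0) but only (7, 3, 6) is free — short on res2
  W3 still needs (9, 6, 9) but only (7, 3, 6) is free — short on res4, res2 and res3
  W4 still needs (4, 6, 4) but only (7, 3, 6) is free — short on res2
  W6 still needs (1, 6, 1) but only (7, 3, 6) is free — short on res2
Processes that can never finish: W9, W3, W4 and W6.


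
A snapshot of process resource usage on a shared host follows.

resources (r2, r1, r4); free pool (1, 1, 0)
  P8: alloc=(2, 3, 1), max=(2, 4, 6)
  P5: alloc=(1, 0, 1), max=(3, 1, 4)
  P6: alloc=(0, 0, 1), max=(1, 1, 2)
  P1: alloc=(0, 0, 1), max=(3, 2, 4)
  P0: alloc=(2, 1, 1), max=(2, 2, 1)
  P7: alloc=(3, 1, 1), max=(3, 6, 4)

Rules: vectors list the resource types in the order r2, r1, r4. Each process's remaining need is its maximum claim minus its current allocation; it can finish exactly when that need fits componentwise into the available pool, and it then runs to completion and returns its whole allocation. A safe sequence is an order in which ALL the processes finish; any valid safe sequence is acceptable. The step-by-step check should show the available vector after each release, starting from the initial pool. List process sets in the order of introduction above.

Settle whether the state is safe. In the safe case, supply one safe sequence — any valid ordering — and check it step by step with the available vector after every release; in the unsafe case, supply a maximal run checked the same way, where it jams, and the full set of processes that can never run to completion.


The state is UNSAFE.
Key observation: even finishing P0, P6 leaves just (3, 2, 2) free — too little r4 for any of the remaining processes.
A maximal execution: P0, P6 — then nothing else fits. Step-by-step check:
  pool = (1, 1, 0)
  P0: need (0, 1, 0) fits (1, 1, 0); releases (2, 1, 1), pool now (3, 2, 1)
  P6: need (1, 1, 1) fits (3, 2, 1); releases (0, 0, 1), pool now (3, 2, 2)
  blocked: P8 wants (0, 1, 5), pool (3, 2, 2) — not enough r4
  blocked: P5 wants (2, 1, 3), pool (3, 2, 2) — not enough r4
  blocked: P1 wants (3, 2, 3), pool (3, 2, 2) — not enough r4
  blocked: P7 wants (0, 5, 3), pool (3, 2, 2) — not enough r1 and r4
Never able to finish: P8, P5, P1 and P7.


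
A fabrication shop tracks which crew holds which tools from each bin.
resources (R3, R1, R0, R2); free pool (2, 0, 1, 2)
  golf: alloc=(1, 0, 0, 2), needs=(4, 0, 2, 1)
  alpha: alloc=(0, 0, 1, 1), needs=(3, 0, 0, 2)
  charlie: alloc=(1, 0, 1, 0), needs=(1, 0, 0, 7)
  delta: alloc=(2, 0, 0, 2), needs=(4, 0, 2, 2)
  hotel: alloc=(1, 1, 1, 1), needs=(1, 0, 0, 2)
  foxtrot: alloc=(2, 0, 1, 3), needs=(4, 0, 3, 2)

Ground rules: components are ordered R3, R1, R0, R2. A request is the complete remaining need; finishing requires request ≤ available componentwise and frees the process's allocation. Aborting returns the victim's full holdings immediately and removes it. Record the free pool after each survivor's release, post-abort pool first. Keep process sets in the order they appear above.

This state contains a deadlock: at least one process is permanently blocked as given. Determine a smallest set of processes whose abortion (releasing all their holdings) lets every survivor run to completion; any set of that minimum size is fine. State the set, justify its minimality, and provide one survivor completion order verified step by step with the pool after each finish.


Abort delta.
Key observation: golf could never have finished before the abort; with (2, 0, 0, 2) returned by delta, it fits at step 2.
Why nothing smaller works: aborting no one leaves the state deadlocked as given.
One survivor order: hotel, golf, charlie, alpha, foxtrot. Step-by-step check (post-abort pool first):
  pool = (4, 0, 1, 4)
  hotel: need (1, 0, 0, 2) fits (4, 0, 1, 4); releases (1, 1, 1, 1), pool now (5, 1, 2, 5)
  golf: need (4, 0, 2, 1) fits (5, 1, 2, 5); releases (1, 0, 0, 2), pool now (6, 1, 2, 7)
  charlie: need (1, 0, 0, 7) fits (6, 1, 2, 7); releases (1, 0, 1, 0), pool now (7, 1, 3, 7)
  alpha: need (3, 0, 0, 2) fits (7, 1, 3, 7); releases (0, 0, 1, 1), pool now (7, 1, 4, 8)
  foxtrot: need (4, 0, 3, 2) fits (7, 1, 4, 8); releases (2, 0, 1, 3), pool now (9, 1, 5, 11)


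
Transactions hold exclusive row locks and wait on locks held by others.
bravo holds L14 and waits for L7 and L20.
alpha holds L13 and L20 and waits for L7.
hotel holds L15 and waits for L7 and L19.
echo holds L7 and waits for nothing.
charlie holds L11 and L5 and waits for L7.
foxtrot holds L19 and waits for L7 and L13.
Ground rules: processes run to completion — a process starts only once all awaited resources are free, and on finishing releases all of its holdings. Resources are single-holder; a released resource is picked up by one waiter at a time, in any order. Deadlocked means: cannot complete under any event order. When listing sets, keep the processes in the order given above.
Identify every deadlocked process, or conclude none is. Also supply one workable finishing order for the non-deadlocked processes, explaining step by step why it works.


The deadlocked set is empty.
Key observation: the wait relation is loop-free; peeling off processes with no waits unwinds the whole state.
A valid finishing order for the others: echo, alpha, foxtrot, hotel, bravo, charlie.
Check, step by step:
  run echo (it waits on nothing); releases L7
  alpha: everything it awaited (L7) is free; runs, freeing L13 and L20
  foxtrot: everything it awaited (L7 and L13) is free; runs, freeing L19
  hotel: everything it awaited (L7 and L19) is free; runs, freeing L15
  bravo: everything it awaited (L7 and L20) is free; runs, freeing L14
  charlie: everything it awaited (L7) is free; runs, freeing L11 and L5


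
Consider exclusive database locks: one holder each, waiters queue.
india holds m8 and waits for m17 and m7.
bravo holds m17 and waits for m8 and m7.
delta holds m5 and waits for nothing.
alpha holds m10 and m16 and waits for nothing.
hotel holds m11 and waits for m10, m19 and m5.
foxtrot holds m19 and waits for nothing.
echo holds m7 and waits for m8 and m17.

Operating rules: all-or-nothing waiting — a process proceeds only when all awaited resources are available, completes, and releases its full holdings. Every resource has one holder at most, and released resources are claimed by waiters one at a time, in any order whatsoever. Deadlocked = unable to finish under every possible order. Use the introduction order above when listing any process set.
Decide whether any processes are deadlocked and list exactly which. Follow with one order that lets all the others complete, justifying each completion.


Deadlocked: india, bravo and echo.
Key observation: along india -> bravo -> india, each member waits on what the next one holds — a deadlock; echo is caught in further circular waits.
The rest can finish in the order foxtrot, alpha, delta, hotel.
Step-by-step check:
  foxtrot: no waits; runs immediately, freeing m19
  alpha: no waits; runs immediately, freeing m10 and m16
  delta: no waits; runs immediately, freeing m5
  hotel waits on m10, m19 and m5 — all released -> runs and releases m11


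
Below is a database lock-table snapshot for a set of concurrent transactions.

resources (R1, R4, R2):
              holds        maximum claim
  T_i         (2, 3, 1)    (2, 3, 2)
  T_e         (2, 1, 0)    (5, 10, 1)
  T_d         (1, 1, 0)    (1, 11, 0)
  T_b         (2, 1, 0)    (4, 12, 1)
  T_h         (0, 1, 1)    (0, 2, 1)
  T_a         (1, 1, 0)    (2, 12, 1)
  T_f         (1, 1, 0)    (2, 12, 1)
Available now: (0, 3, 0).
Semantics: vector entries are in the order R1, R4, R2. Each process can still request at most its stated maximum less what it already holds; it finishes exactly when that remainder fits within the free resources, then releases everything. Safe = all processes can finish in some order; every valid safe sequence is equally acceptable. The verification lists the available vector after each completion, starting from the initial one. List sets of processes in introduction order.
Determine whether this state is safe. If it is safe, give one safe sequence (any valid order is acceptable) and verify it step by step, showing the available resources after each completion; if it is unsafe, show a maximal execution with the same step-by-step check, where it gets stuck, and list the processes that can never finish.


UNSAFE — no complete ordering exists.
Key observation: once T_h, T_i finish, the pool peaks at (2, 7, 2) — and every remaining process still needs more R4 than that.
A maximal execution: T_h, T_i — then nothing else fits. Verifying each step:
  pool = (0, 3, 0)
  T_h needs (0, 1, 0) <= (0, 3, 0) -> finishes; pool += (0, 1, 1) = (0, 4, 1)
  T_i needs (0, 0, 1) <= (0, 4, 1) -> finishes; pool += (2, 3, 1) = (2, 7, 2)
  T_e still needs (3, 9, 1) but only (2, 7, 2) is free — short on R1 and R4
  T_d still needs (0, 10, 0) but only (2, 7, 2) is free — short on R4
  T_b still needs (2, 11, 1) but only (2, 7, 2) is free — short on R4
  T_a still needs (1, 11, 1) but only (2, 7, 2) is free — short on R4
  T_f still needs (1, 11, 1) but only (2, 7, 2) is free — short on R4
Processes that can never finish: T_e, T_d, T_b, T_a and T_f.


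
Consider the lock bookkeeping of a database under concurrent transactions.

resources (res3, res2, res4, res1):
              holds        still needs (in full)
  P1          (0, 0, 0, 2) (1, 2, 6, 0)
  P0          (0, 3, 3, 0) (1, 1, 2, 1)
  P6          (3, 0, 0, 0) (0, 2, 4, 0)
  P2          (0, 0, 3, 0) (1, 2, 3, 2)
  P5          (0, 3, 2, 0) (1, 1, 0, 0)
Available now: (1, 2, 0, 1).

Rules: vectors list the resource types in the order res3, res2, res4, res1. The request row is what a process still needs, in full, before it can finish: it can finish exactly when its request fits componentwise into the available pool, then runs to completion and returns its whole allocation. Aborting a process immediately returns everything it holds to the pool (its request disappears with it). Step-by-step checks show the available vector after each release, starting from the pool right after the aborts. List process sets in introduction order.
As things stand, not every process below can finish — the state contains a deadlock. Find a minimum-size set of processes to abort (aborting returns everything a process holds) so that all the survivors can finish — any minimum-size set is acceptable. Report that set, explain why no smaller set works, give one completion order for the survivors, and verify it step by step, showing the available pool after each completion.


Minimum abort set: P2.
Key observation: the returned (0, 0, 3, 0) from P2 is what brings P1 — unrunnable before, under any order — into play at step 4.
Why nothing smaller works: aborting no one leaves the state deadlocked as given.
The survivors complete as P0, P5, P6, P1. Verifying each step (starting from the post-abort pool):
  pool = (1, 2, 3, 1)
  P0: need (1, 1, 2, 1) fits (1, 2, 3, 1); releases (0, 3, 3, 0), pool now (1, 5, 6, 1)
  P5: need (1, 1, 0, 0) fits (1, 5, 6, 1); releases (0, 3, 2, 0), pool now (1, 8, 8, 1)
  P6: need (0, 2, 4, 0) fits (1, 8, 8, 1); releases (3, 0, 0, 0), pool now (4, 8, 8, 1)
  P1: need (1, 2, 6, 0) fits (4, 8, 8, 1); releases (0, 0, 0, 2), pool now (4, 8, 8, 3)


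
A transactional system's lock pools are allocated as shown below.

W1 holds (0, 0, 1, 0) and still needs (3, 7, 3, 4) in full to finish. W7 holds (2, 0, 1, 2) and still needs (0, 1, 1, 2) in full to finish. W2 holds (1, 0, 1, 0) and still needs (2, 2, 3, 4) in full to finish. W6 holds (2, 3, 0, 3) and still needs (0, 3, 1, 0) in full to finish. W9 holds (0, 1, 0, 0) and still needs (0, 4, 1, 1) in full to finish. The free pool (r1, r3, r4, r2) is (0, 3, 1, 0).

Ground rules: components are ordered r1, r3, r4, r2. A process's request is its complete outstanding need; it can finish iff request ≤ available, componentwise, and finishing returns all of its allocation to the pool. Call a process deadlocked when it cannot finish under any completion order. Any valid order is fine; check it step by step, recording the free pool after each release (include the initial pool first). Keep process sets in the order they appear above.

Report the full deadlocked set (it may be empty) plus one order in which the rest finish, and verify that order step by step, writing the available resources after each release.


Deadlocked: W1 and W2.
Key observation: W6, W9, W7 can finish, but then (4, 7, 2, 5) is all there is, and the blocked group's r4 demands exceed it.
A valid finishing order for the others: W6, W9, W7. Verifying each step:
  pool = (0, 3, 1, 0)
  W6 needs (0, 3, 1, 0) <= (0, 3, 1, 0) -> finishes; pool += (2, 3, 0, 3) = (2, 6, 1, 3)
  W9 needs (0, 4, 1, 1) <= (2, 6, 1, 3) -> finishes; pool += (0, 1, 0, 0) = (2, 7, 1, 3)
  W7 needs (0, 1, 1, 2) <= (2, 7, 1, 3) -> finishes; pool += (2, 0, 1, 2) = (4, 7, 2, 5)
The blocked processes can never fit:
  blocked: W1 wants (3, 7, 3, 4), pool (4, 7, 2, 5) — not enough r4
  blocked: W2 wants (2, 2, 3, 4), pool (4, 7, 2, 5) — not enough r4


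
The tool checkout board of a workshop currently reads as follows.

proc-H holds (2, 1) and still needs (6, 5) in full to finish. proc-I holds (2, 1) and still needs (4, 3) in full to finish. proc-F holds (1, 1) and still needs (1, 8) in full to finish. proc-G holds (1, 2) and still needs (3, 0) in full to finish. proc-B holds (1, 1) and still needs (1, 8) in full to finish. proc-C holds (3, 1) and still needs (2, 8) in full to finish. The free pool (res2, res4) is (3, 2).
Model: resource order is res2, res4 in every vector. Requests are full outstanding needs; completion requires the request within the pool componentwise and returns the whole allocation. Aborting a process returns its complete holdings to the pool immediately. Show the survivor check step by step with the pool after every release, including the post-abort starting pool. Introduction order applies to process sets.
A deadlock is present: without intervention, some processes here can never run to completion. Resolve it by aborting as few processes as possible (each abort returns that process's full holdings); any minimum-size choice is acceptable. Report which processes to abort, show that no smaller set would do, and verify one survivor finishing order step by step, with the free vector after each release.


Abort proc-F and proc-C.
Key observation: the deadlocked proc-B becomes finishable only because proc-F and proc-C released (4, 2); it completes at step 4 below.
No one abort is enough; case by case: proc-H alone leaves proc-F blocked (short on res4); proc-I alone leaves proc-F blocked (short on res4); proc-F alone leaves proc-B blocked (short on res4); proc-G alone leaves proc-F blocked (short on res4); proc-B alone leaves proc-F blocked (short on res4); proc-C alone leaves proc-F blocked (short on res4).
Survivors finish in the order: proc-G, proc-I, proc-H, proc-B. Verifying each step (pool after the aborts first):
  pool = (7, 4)
  run proc-G (needs (3, 0), free (7, 4)); after release of (1, 2) the pool is (8, 6)
  run proc-I (needs (4, 3), free (8, 6)); after release of (2, 1) the pool is (10, 7)
  run proc-H (needs (6, 5), free (10, 7)); after release of (2, 1) the pool is (12, 8)
  run proc-B (needs (1, 8), free (12, 8)); after release of (1, 1) the pool is (13, 9)


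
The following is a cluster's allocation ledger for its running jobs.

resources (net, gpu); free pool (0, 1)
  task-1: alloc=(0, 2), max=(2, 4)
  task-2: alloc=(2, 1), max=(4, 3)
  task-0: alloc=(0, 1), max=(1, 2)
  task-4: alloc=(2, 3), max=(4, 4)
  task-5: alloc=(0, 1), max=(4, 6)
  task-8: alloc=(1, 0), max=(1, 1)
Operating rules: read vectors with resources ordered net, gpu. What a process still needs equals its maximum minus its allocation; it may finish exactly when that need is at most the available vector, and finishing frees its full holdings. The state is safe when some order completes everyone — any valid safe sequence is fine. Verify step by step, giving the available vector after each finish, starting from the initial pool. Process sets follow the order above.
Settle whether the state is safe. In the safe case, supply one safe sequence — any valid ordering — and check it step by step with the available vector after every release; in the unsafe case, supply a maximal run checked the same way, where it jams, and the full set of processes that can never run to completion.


UNSAFE — no complete ordering exists.
Key observation: task-8, task-0 can finish, but then (1, 2) is all there is, and the blocked group's net demands exceed it.
The run task-8, task-0 cannot be extended any further. Verifying each step:
  pool = (0, 1)
  task-8: need (0, 1) fits (0, 1); releases (1, 0), pool now (1, 1)
  task-0: need (1, 1) fits (1, 1); releases (0, 1), pool now (1, 2)
  task-1 cannot run: need (2, 2) vs free (1, 2) (insufficient net)
  task-2 cannot run: need (2, 2) vs free (1, 2) (insufficient net)
  task-4 cannot run: need (2, 1) vs free (1, 2) (insufficient net)
  task-5 cannot run: need (4, 5) vs free (1, 2) (insufficient net and gpu)
Processes that can never finish: task-1, task-2, task-4 and task-5.


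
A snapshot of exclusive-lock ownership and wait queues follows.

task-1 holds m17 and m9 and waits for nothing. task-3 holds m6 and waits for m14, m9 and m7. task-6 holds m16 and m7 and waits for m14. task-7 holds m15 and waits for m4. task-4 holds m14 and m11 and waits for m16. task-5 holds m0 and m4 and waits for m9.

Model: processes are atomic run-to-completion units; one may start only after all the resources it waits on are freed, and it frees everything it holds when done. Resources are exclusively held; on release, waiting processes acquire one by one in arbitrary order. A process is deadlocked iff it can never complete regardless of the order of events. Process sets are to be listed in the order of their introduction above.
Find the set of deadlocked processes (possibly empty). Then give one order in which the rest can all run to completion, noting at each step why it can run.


Deadlocked set: task-3, task-6 and task-4.
Key observation: along task-6 -> task-4 -> task-6, each member waits on what the next one holds — a deadlock; task-3 waits into the deadlock from upstream.
One completion order for the rest: task-1, task-5, task-7.
Check, step by step:
  run task-1 (it waits on nothing); releases m17 and m9
  task-5 waits on m9 — all released -> runs and releases m0 and m4
  task-7 waits on m4 — all released -> runs and releases m15


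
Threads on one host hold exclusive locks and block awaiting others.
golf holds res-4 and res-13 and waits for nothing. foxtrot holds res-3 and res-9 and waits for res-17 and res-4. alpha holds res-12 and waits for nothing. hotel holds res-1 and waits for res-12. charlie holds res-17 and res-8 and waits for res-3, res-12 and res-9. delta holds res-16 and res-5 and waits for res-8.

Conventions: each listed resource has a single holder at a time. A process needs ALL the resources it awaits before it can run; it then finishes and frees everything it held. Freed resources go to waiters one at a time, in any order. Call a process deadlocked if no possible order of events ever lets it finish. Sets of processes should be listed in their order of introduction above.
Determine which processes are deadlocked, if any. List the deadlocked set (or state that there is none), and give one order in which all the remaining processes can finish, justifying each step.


Deadlocked set: foxtrot, charlie and delta.
Key observation: the wait chain closes on itself along foxtrot -> charlie -> foxtrot; delta waits into the deadlock from upstream.
A valid finishing order for the others: alpha, golf, hotel.
Walking it through:
  alpha waits on nothing -> runs at once and releases res-12
  golf waits on nothing -> runs at once and releases res-4 and res-13
  hotel waits on res-12 — all released -> runs and releases res-1


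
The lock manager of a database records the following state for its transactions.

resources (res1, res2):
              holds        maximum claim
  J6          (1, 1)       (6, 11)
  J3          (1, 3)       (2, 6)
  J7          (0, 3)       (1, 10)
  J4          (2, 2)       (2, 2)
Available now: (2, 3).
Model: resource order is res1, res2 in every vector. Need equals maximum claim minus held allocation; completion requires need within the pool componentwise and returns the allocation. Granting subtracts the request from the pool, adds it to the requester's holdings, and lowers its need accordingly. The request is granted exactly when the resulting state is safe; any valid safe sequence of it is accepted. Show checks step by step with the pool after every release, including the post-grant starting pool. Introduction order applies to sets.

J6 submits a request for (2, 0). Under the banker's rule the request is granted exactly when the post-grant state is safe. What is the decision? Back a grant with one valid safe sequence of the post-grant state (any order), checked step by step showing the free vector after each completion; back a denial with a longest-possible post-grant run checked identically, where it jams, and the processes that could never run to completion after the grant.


GRANT: granting preserves safety; a valid post-grant sequence is J4, J3, J7, J6.
Key observation: the transfer keeps a workable pool ((0, 3)); J4 starts the safe sequence.
Step-by-step check of the post-grant state:
  pool = (0, 3)
  J4 needs (0, 0) <= (0, 3) -> finishes; pool += (2, 2) = (2, 5)
  J3 needs (1, 3) <= (2, 5) -> finishes; pool += (1, 3) = (3, 8)
  J7 needs (1, 7) <= (3, 8) -> finishes; pool += (0, 3) = (3, 11)
  J6 needs (3, 10) <= (3, 11) -> finishes; pool += (3, 1) = (6, 12)


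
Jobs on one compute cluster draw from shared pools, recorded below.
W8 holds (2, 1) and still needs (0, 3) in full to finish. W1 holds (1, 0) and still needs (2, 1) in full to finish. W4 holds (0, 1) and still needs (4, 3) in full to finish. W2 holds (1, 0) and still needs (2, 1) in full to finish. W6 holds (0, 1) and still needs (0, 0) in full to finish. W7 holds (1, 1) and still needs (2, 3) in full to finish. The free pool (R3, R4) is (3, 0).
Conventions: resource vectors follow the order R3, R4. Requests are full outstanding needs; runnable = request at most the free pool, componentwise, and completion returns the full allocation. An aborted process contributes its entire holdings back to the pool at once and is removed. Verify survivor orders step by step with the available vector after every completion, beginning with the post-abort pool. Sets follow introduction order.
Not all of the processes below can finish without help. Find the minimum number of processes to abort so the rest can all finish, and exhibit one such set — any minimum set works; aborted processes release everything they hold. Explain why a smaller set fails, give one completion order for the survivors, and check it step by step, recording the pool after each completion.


Abort W8 and W4.
Key observation: before aborting W8 and W4, W7 was permanently blocked — no order could ever run it; afterwards it completes at step 3.
Minimality, checking each single-abort alternative: W8 alone leaves W4 blocked (short on R4); W1 alone leaves W8 blocked (short on R4); W4 alone leaves W8 blocked (short on R4); W2 alone leaves W8 blocked (short on R4); W6 alone leaves W8 blocked (short on R4); W7 alone leaves W8 blocked (short on R4).
One survivor order: W6, W2, W7, W1. Walking it through (post-abort pool first):
  pool = (5, 2)
  W6 needs (0, 0) <= (5, 2) -> finishes; pool += (0, 1) = (5, 3)
  W2 needs (2, 1) <= (5, 3) -> finishes; pool += (1, 0) = (6, 3)
  W7 needs (2, 3) <= (6, 3) -> finishes; pool += (1, 1) = (7, 4)
  W1 needs (2, 1) <= (7, 4) -> finishes; pool += (1, 0) = (8, 4)
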